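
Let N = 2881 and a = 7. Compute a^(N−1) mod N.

7^1 ≡ 7 (mod 2881)
7^2 ≡ 7^2 = 49 ≡ 49 (mod 2881)
7^4 ≡ 49^2 = 2401 ≡ 2401 (mod 2881)
7^8 ≡ 2401^2 = 5764801 ≡ 2801 (mod 2881)
7^16 ≡ 2801^2 = 7845601 ≡ 638 (mod 2881)
7^32 ≡ 638^2 = 407044 ≡ 823 (mod 2881)
7^64 ≡ 823^2 = 677329 ≡ 294 (mod 2881)
7^128 ≡ 294^2 = 86436 ≡ 6 (mod 2881)
7^256 ≡ 6^2 = 36 ≡ 36 (mod 2881)
7^512 ≡ 36^2 = 1296 ≡ 1296 (mod 2881)
7^1024 ≡ 1296^2 = 1679616 ≡ 2874 (mod 2881)
7^2048 ≡ 2874^2 = 8259876 ≡ 49 (mod 2881)
2880 = 2048 + 512 + 256 + 64 in binary powers of 2.
So 7^2880 ≡ 49 · 1296 · 36 · 294 ≡ 560 (mod 2881).
Since 560 ≠ 1, base 7 is a Fermat witness: 2881 is composite.

560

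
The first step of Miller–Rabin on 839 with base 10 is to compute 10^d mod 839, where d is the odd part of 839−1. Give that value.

839 − 1 = 838 = 2^1 · 419, so d = 419.
10^1 ≡ 10 (mod 839)
10^2 ≡ 10^2 = 100 ≡ 100 (mod 839)
10^4 ≡ 100^2 = 10000 ≡ 771 (mod 839)
10^8 ≡ 771^2 = 594441 ≡ 429 (mod 839)
10^16 ≡ 429^2 = 184041 ≡ 300 (mod 839)
10^32 ≡ 300^2 = 90000 ≡ 227 (mod 839)
10^64 ≡ 227^2 = 51529 ≡ 350 (mod 839)
10^128 ≡ 350^2 = 122500 ≡ 6 (mod 839)
10^256 ≡ 6^2 = 36 ≡ 36 (mod 839)
419 = 256 + 128 + 32 + 2 + 1 in binary powers of 2.
So 10^419 ≡ 36 · 6 · 227 · 100 · 10 ≡ 1 (mod 839).
Since 10^d ≡ 1 (mod 839), base 10 does not prove 839 composite.

1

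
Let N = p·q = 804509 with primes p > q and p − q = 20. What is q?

Since p = q + 20, we have 804509 = q(q + 20), so q² + 20q − 804509 = 0.
Discriminant: 20² + 4·804509 = 400 + 3218036 = 3218436; √3218436 = 1794.
q = (−20 + 1794)/2 = 887, and p = q + 20 = 907.
Check: 887 · 907 = 804509.

887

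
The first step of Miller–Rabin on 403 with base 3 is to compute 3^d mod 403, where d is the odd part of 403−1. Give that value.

170

403 − 1 = 402 = 2^1 · 201, so d = 201.
3^1 ≡ 3 (mod 403)
3^2 ≡ 3^2 = 9 ≡ 9 (mod 403)
3^4 ≡ 9^2 = 81 ≡ 81 (mod 403)
3^8 ≡ 81^2 = 6561 ≡ 113 (mod 403)
3^16 ≡ 113^2 = 12769 ≡ 276 (mod 403)
3^32 ≡ 276^2 = 76176 ≡ 9 (mod 403)
3^64 ≡ 9^2 = 81 ≡ 81 (mod 403)
3^128 ≡ 81^2 = 6561 ≡ 113 (mod 403)
201 = 128 + 64 + 8 + 1 in binary powers of 2.
So 3^201 ≡ 113 · 81 · 113 · 3 ≡ 170 (mod 403).
Squaring chain: 170; never reaches −1, so base 3 is a Miller–Rabin witness that 403 is composite.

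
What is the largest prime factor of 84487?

84487 = 13 · 6499
6499 = 67 · 97
97 is prime.
So 84487 = 13 · 67 · 97; the largest prime factor is 97.

97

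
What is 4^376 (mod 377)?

4^1 ≡ 4 (mod 377)
4^2 ≡ 4^2 = 16 ≡ 16 (mod 377)
4^4 ≡ 16^2 = 256 ≡ 256 (mod 377)
4^8 ≡ 256^2 = 65536 ≡ 315 (mod 377)
4^16 ≡ 315^2 = 99225 ≡ 74 (mod 377)
4^32 ≡ 74^2 = 5476 ≡ 198 (mod 377)
4^64 ≡ 198^2 = 39204 ≡ 373 (mod 377)
4^128 ≡ 373^2 = 139129 ≡ 16 (mod 377)
4^256 ≡ 16^2 = 256 ≡ 256 (mod 377)
376 = 256 + 64 + 32 + 16 + 8 in binary powers of 2.
So 4^376 ≡ 256 · 373 · 198 · 74 · 315 ≡ 165 (mod 377).
Since 165 ≠ 1, base 4 is a Fermat witness: 377 is composite.

165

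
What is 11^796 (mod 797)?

11^1 ≡ 11 (mod 797)
11^2 ≡ 11^2 = 121 ≡ 121 (mod 797)
11^4 ≡ 121^2 = 14641 ≡ 295 (mod 797)
11^8 ≡ 295^2 = 87025 ≡ 152 (mod 797)
11^16 ≡ 152^2 = 23104 ≡ 788 (mod 797)
11^32 ≡ 788^2 = 620944 ≡ 81 (mod 797)
11^64 ≡ 81^2 = 6561 ≡ 185 (mod 797)
11^128 ≡ 185^2 = 34225 ≡ 751 (mod 797)
11^256 ≡ 751^2 = 564001 ≡ 522 (mod 797)
11^512 ≡ 522^2 = 272484 ≡ 707 (mod 797)
796 = 512 + 256 + 16 + 8 + 4 in binary powers of 2.
So 11^796 ≡ 707 · 522 · 788 · 152 · 295 ≡ 1 (mod 797).
Since the result is 1, base 11 gives no evidence that 797 is composite.

1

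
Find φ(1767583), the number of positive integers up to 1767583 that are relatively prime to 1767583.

1737060

Factor: 1767583 = 103 · 131^2.
φ(1767583) = (103−1) · 131^1·(131−1) = 102 · 17030 = 1737060.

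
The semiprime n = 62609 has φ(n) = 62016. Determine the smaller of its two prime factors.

137

φ(n) = (p−1)(q−1) = n − (p+q) + 1, so p + q = 62609 − 62016 + 1 = 594.
p and q are the roots of t² − 594t + 62609 = 0.
Discriminant: 594² − 4·62609 = 352836 − 250436 = 102400; √102400 = 320.
q = (594 − 320)/2 = 137, p = (594 + 320)/2 = 457.
Check: 137 · 457 = 62609.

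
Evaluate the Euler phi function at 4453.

4320

Factor: 4453 = 61 · 73.
φ(4453) = (61−1) · (73−1) = 60 · 72 = 4320.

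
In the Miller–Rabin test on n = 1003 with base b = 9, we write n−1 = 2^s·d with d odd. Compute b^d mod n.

144

1003 − 1 = 1002 = 2^1 · 501, so d = 501.
9^1 ≡ 9 (mod 1003)
9^2 ≡ 9^2 = 81 ≡ 81 (mod 1003)
9^4 ≡ 81^2 = 6561 ≡ 543 (mod 1003)
9^8 ≡ 543^2 = 294849 ≡ 970 (mod 1003)
9^16 ≡ 970^2 = 940900 ≡ 86 (mod 1003)
9^32 ≡ 86^2 = 7396 ≡ 375 (mod 1003)
9^64 ≡ 375^2 = 140625 ≡ 205 (mod 1003)
9^128 ≡ 205^2 = 42025 ≡ 902 (mod 1003)
9^256 ≡ 902^2 = 813604 ≡ 171 (mod 1003)
501 = 256 + 128 + 64 + 32 + 16 + 4 + 1 in binary powers of 2.
So 9^501 ≡ 171 · 902 · 205 · 375 · 86 · 543 · 9 ≡ 144 (mod 1003).
Squaring chain: 144; never reaches −1, so base 9 is a Miller–Rabin witness that 1003 is composite.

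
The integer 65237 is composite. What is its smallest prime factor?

65237 is odd.
Digit sum 23, not divisible by 3.
Ends in 7: not divisible by 5.
7: 65237 = 7·9319 + 4
11: 65237 = 11·5930 + 7
13: 65237 = 13·5018 + 3
17: 65237 = 17·3837 + 8
19: 65237 = 19·3433 + 10
23: 65237 = 23·2836 + 9
29: 65237 = 29·2249 + 16
31: 65237 = 31·2104 + 13
37: 65237 = 37·1763 + 6
41: 65237 = 41·1591 + 6
43: 65237 = 43·1517 + 6
47: 65237 = 47·1388 + 1
53: 65237 = 53·1230 + 47
59: 65237 = 59·1105 + 42
61: 65237 = 61·1069 + 28
67: 65237 = 67·973 + 46
71: 65237 = 71·918 + 59
73: 65237 = 73·893 + 48
79: 65237 = 79·825 + 62
83: 65237 = 83·785 + 82
89: 65237 = 89·733

89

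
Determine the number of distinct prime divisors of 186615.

186615 = 3^2 · 20735
20735 = 5 · 4147
4147 = 11 · 377
377 = 13 · 29
186615 = 3^2 · 5 · 11 · 13 · 29, which has 5 distinct prime factors.

5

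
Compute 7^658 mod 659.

7^1 ≡ 7 (mod 659)
7^2 ≡ 7^2 = 49 ≡ 49 (mod 659)
7^4 ≡ 49^2 = 2401 ≡ 424 (mod 659)
7^8 ≡ 424^2 = 179776 ≡ 528 (mod 659)
7^16 ≡ 528^2 = 278784 ≡ 27 (mod 659)
7^32 ≡ 27^2 = 729 ≡ 70 (mod 659)
7^64 ≡ 70^2 = 4900 ≡ 287 (mod 659)
7^128 ≡ 287^2 = 82369 ≡ 653 (mod 659)
7^256 ≡ 653^2 = 426409 ≡ 36 (mod 659)
7^512 ≡ 36^2 = 1296 ≡ 637 (mod 659)
658 = 512 + 128 + 16 + 2 in binary powers of 2.
So 7^658 ≡ 637 · 653 · 27 · 49 ≡ 1 (mod 659).
Since the result is 1, base 7 gives no evidence that 659 is composite.

1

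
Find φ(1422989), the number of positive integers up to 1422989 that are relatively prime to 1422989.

Factor: 1422989 = 73 · 101 · 193.
φ(1422989) = (73−1) · (101−1) · (193−1) = 72 · 100 · 192 = 1382400.

1382400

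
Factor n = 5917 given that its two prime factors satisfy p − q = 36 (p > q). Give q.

Since p = q + 36, we have 5917 = q(q + 36), so q² + 36q − 5917 = 0.
Discriminant: 36² + 4·5917 = 1296 + 23668 = 24964; √24964 = 158.
q = (−36 + 158)/2 = 61, and p = q + 36 = 97.
Check: 61 · 97 = 5917.

61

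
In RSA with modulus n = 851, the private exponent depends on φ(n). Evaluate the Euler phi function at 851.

792

Factor: 851 = 23 · 37.
φ(851) = (23−1) · (37−1) = 22 · 36 = 792.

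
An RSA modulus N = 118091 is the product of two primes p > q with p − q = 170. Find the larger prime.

Since p = q + 170, we have 118091 = q(q + 170), so q² + 170q − 118091 = 0.
Discriminant: 170² + 4·118091 = 28900 + 472364 = 501264; √501264 = 708.
q = (−170 + 708)/2 = 269, and p = q + 170 = 439.
Check: 269 · 439 = 118091.

439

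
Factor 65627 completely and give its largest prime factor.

73

65627 = 29 · 2263
2263 = 31 · 73
73 is prime.
So 65627 = 29 · 31 · 73; the largest prime factor is 73.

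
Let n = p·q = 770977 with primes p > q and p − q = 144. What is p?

953

Since p = q + 144, we have 770977 = q(q + 144), so q² + 144q − 770977 = 0.
Discriminant: 144² + 4·770977 = 20736 + 3083908 = 3104644; √3104644 = 1762.
q = (−144 + 1762)/2 = 809, and p = q + 144 = 953.
Check: 809 · 953 = 770977.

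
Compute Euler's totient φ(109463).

100096

Factor: 109463 = 17 · 47 · 137.
φ(109463) = (17−1) · (47−1) · (137−1) = 16 · 46 · 136 = 100096.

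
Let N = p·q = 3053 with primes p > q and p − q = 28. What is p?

Since p = q + 28, we have 3053 = q(q + 28), so q² + 28q − 3053 = 0.
Discriminant: 28² + 4·3053 = 784 + 12212 = 12996; √12996 = 114.
q = (−28 + 114)/2 = 43, and p = q + 28 = 71.
Check: 43 · 71 = 3053.

71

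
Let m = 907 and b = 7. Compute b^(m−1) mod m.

1

7^1 ≡ 7 (mod 907)
7^2 ≡ 7^2 = 49 ≡ 49 (mod 907)
7^4 ≡ 49^2 = 2401 ≡ 587 (mod 907)
7^8 ≡ 587^2 = 344569 ≡ 816 (mod 907)
7^16 ≡ 816^2 = 665856 ≡ 118 (mod 907)
7^32 ≡ 118^2 = 13924 ≡ 319 (mod 907)
7^64 ≡ 319^2 = 101761 ≡ 177 (mod 907)
7^128 ≡ 177^2 = 31329 ≡ 491 (mod 907)
7^256 ≡ 491^2 = 241081 ≡ 726 (mod 907)
7^512 ≡ 726^2 = 527076 ≡ 109 (mod 907)
906 = 512 + 256 + 128 + 8 + 2 in binary powers of 2.
So 7^906 ≡ 109 · 726 · 491 · 816 · 49 ≡ 1 (mod 907).
Since the result is 1, base 7 gives no evidence that 907 is composite.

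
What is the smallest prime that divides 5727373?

5727373 is odd.
Digit sum 34, not divisible by 3.
Ends in 3: not divisible by 5.
7: 5727373 = 7·818196 + 1
11: 5727373 = 11·520670 + 3
13: 5727373 = 13·440567 + 2
17: 5727373 = 17·336904 + 5
19: 5727373 = 19·301440 + 13
23: 5727373 = 23·249016 + 5
29: 5727373 = 29·197495 + 18
31: 5727373 = 31·184753 + 30
37: 5727373 = 37·154793 + 32
41: 5727373 = 41·139692 + 1
43: 5727373 = 43·133194 + 31
47: 5727373 = 47·121859

47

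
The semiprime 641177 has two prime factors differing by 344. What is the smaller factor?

Since p = q + 344, we have 641177 = q(q + 344), so q² + 344q − 641177 = 0.
Discriminant: 344² + 4·641177 = 118336 + 2564708 = 2683044; √2683044 = 1638.
q = (−344 + 1638)/2 = 647, and p = q + 344 = 991.
Check: 647 · 991 = 641177.

647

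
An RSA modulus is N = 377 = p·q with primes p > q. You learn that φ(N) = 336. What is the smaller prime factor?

13

φ(n) = (p−1)(q−1) = n − (p+q) + 1, so p + q = 377 − 336 + 1 = 42.
p and q are the roots of t² − 42t + 377 = 0.
Discriminant: 42² − 4·377 = 1764 − 1508 = 256; √256 = 16.
q = (42 − 16)/2 = 13, p = (42 + 16)/2 = 29.
Check: 13 · 29 = 377.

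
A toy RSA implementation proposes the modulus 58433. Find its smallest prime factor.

71

58433 is odd.
Digit sum 23, not divisible by 3.
Ends in 3: not divisible by 5.
7: 58433 = 7·8347 + 4
11: 58433 = 11·5312 + 1
13: 58433 = 13·4494 + 11
17: 58433 = 17·3437 + 4
19: 58433 = 19·3075 + 8
23: 58433 = 23·2540 + 13
29: 58433 = 29·2014 + 27
31: 58433 = 31·1884 + 29
37: 58433 = 37·1579 + 10
41: 58433 = 41·1425 + 8
43: 58433 = 43·1358 + 39
47: 58433 = 47·1243 + 12
53: 58433 = 53·1102 + 27
59: 58433 = 59·990 + 23
61: 58433 = 61·957 + 56
67: 58433 = 67·872 + 9
71: 58433 = 71·823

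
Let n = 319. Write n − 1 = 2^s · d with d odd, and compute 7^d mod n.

319 − 1 = 318 = 2^1 · 159, so d = 159.
7^1 ≡ 7 (mod 319)
7^2 ≡ 7^2 = 49 ≡ 49 (mod 319)
7^4 ≡ 49^2 = 2401 ≡ 168 (mod 319)
7^8 ≡ 168^2 = 28224 ≡ 152 (mod 319)
7^16 ≡ 152^2 = 23104 ≡ 136 (mod 319)
7^32 ≡ 136^2 = 18496 ≡ 313 (mod 319)
7^64 ≡ 313^2 = 97969 ≡ 36 (mod 319)
7^128 ≡ 36^2 = 1296 ≡ 20 (mod 319)
159 = 128 + 16 + 8 + 4 + 2 + 1 in binary powers of 2.
So 7^159 ≡ 20 · 136 · 152 · 168 · 49 · 7 ≡ 74 (mod 319).
Squaring chain: 74; never reaches −1, so base 7 is a Miller–Rabin witness that 319 is composite.

74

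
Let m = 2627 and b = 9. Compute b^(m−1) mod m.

719

9^1 ≡ 9 (mod 2627)
9^2 ≡ 9^2 = 81 ≡ 81 (mod 2627)
9^4 ≡ 81^2 = 6561 ≡ 1307 (mod 2627)
9^8 ≡ 1307^2 = 1708249 ≡ 699 (mod 2627)
9^16 ≡ 699^2 = 488601 ≡ 2606 (mod 2627)
9^32 ≡ 2606^2 = 6791236 ≡ 441 (mod 2627)
9^64 ≡ 441^2 = 194481 ≡ 83 (mod 2627)
9^128 ≡ 83^2 = 6889 ≡ 1635 (mod 2627)
9^256 ≡ 1635^2 = 2673225 ≡ 1566 (mod 2627)
9^512 ≡ 1566^2 = 2452356 ≡ 1365 (mod 2627)
9^1024 ≡ 1365^2 = 1863225 ≡ 682 (mod 2627)
9^2048 ≡ 682^2 = 465124 ≡ 145 (mod 2627)
2626 = 2048 + 512 + 64 + 2 in binary powers of 2.
So 9^2626 ≡ 145 · 1365 · 83 · 81 ≡ 719 (mod 2627).
Since 719 ≠ 1, base 9 is a Fermat witness: 2627 is composite.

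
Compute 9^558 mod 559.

274

9^1 ≡ 9 (mod 559)
9^2 ≡ 9^2 = 81 ≡ 81 (mod 559)
9^4 ≡ 81^2 = 6561 ≡ 412 (mod 559)
9^8 ≡ 412^2 = 169744 ≡ 367 (mod 559)
9^16 ≡ 367^2 = 134689 ≡ 529 (mod 559)
9^32 ≡ 529^2 = 279841 ≡ 341 (mod 559)
9^64 ≡ 341^2 = 116281 ≡ 9 (mod 559)
9^128 ≡ 9^2 = 81 ≡ 81 (mod 559)
9^256 ≡ 81^2 = 6561 ≡ 412 (mod 559)
9^512 ≡ 412^2 = 169744 ≡ 367 (mod 559)
558 = 512 + 32 + 8 + 4 + 2 in binary powers of 2.
So 9^558 ≡ 367 · 341 · 367 · 412 · 81 ≡ 274 (mod 559).
Since 274 ≠ 1, base 9 is a Fermat witness: 559 is composite.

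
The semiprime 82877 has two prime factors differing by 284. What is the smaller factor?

Since p = q + 284, we have 82877 = q(q + 284), so q² + 284q − 82877 = 0.
Discriminant: 284² + 4·82877 = 80656 + 331508 = 412164; √412164 = 642.
q = (−284 + 642)/2 = 179, and p = q + 284 = 463.
Check: 179 · 463 = 82877.

179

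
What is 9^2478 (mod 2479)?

9^1 ≡ 9 (mod 2479)
9^2 ≡ 9^2 = 81 ≡ 81 (mod 2479)
9^4 ≡ 81^2 = 6561 ≡ 1603 (mod 2479)
9^8 ≡ 1603^2 = 2569609 ≡ 1365 (mod 2479)
9^16 ≡ 1365^2 = 1863225 ≡ 1496 (mod 2479)
9^32 ≡ 1496^2 = 2238016 ≡ 1958 (mod 2479)
9^64 ≡ 1958^2 = 3833764 ≡ 1230 (mod 2479)
9^128 ≡ 1230^2 = 1512900 ≡ 710 (mod 2479)
9^256 ≡ 710^2 = 504100 ≡ 863 (mod 2479)
9^512 ≡ 863^2 = 744769 ≡ 1069 (mod 2479)
9^1024 ≡ 1069^2 = 1142761 ≡ 2421 (mod 2479)
9^2048 ≡ 2421^2 = 5861241 ≡ 885 (mod 2479)
2478 = 2048 + 256 + 128 + 32 + 8 + 4 + 2 in binary powers of 2.
So 9^2478 ≡ 885 · 863 · 710 · 1958 · 1365 · 1603 · 81 ≡ 729 (mod 2479).
Since 729 ≠ 1, base 9 is a Fermat witness: 2479 is composite.

729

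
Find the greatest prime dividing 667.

29

667 = 23 · 29
29 is prime.
So 667 = 23 · 29; the largest prime factor is 29.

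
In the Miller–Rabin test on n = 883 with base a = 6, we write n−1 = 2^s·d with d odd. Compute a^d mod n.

1

883 − 1 = 882 = 2^1 · 441, so d = 441.
6^1 ≡ 6 (mod 883)
6^2 ≡ 6^2 = 36 ≡ 36 (mod 883)
6^4 ≡ 36^2 = 1296 ≡ 413 (mod 883)
6^8 ≡ 413^2 = 170569 ≡ 150 (mod 883)
6^16 ≡ 150^2 = 22500 ≡ 425 (mod 883)
6^32 ≡ 425^2 = 180625 ≡ 493 (mod 883)
6^64 ≡ 493^2 = 243049 ≡ 224 (mod 883)
6^128 ≡ 224^2 = 50176 ≡ 728 (mod 883)
6^256 ≡ 728^2 = 529984 ≡ 184 (mod 883)
441 = 256 + 128 + 32 + 16 + 8 + 1 in binary powers of 2.
So 6^441 ≡ 184 · 728 · 493 · 425 · 150 · 6 ≡ 1 (mod 883).
Since 6^d ≡ 1 (mod 883), base 6 does not prove 883 composite.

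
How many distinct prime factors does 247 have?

2

247 = 13 · 19
247 = 13 · 19, which has 2 distinct prime factors.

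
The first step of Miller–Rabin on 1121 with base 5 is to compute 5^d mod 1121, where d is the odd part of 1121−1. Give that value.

1121 − 1 = 1120 = 2^5 · 35, so d = 35.
5^1 ≡ 5 (mod 1121)
5^2 ≡ 5^2 = 25 ≡ 25 (mod 1121)
5^4 ≡ 25^2 = 625 ≡ 625 (mod 1121)
5^8 ≡ 625^2 = 390625 ≡ 517 (mod 1121)
5^16 ≡ 517^2 = 267289 ≡ 491 (mod 1121)
5^32 ≡ 491^2 = 241081 ≡ 66 (mod 1121)
35 = 32 + 2 + 1 in binary powers of 2.
So 5^35 ≡ 66 · 25 · 5 ≡ 403 (mod 1121).
Squaring chain: 403 → 985 → 560 → 841 → 1051; never reaches −1, so base 5 is a Miller–Rabin witness that 1121 is composite.

403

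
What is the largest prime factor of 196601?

89

196601 = 47 · 4183
4183 = 47 · 89
89 is prime.
So 196601 = 47^2 · 89; the largest prime factor is 89.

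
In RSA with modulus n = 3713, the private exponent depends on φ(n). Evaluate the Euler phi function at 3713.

Factor: 3713 = 47 · 79.
φ(3713) = (47−1) · (79−1) = 46 · 78 = 3588.

3588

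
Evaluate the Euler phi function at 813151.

Factor: 813151 = 83 · 97 · 101.
φ(813151) = (83−1) · (97−1) · (101−1) = 82 · 96 · 100 = 787200.

787200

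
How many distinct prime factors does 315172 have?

315172 = 2^2 · 78793
78793 = 11 · 7163
7163 = 13 · 551
551 = 19 · 29
315172 = 2^2 · 11 · 13 · 19 · 29, which has 5 distinct prime factors.

5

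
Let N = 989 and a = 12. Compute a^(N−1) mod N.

12^1 ≡ 12 (mod 989)
12^2 ≡ 12^2 = 144 ≡ 144 (mod 989)
12^4 ≡ 144^2 = 20736 ≡ 956 (mod 989)
12^8 ≡ 956^2 = 913936 ≡ 100 (mod 989)
12^16 ≡ 100^2 = 10000 ≡ 110 (mod 989)
12^32 ≡ 110^2 = 12100 ≡ 232 (mod 989)
12^64 ≡ 232^2 = 53824 ≡ 418 (mod 989)
12^128 ≡ 418^2 = 174724 ≡ 660 (mod 989)
12^256 ≡ 660^2 = 435600 ≡ 440 (mod 989)
12^512 ≡ 440^2 = 193600 ≡ 745 (mod 989)
988 = 512 + 256 + 128 + 64 + 16 + 8 + 4 in binary powers of 2.
So 12^988 ≡ 745 · 440 · 660 · 418 · 110 · 100 · 956 ≡ 418 (mod 989).
Since 418 ≠ 1, base 12 is a Fermat witness: 989 is composite.

418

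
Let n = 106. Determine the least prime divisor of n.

106 is even: 2 divides it.

2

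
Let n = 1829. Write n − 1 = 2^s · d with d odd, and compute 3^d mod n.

1829 − 1 = 1828 = 2^2 · 457, so d = 457.
3^1 ≡ 3 (mod 1829)
3^2 ≡ 3^2 = 9 ≡ 9 (mod 1829)
3^4 ≡ 9^2 = 81 ≡ 81 (mod 1829)
3^8 ≡ 81^2 = 6561 ≡ 1074 (mod 1829)
3^16 ≡ 1074^2 = 1153476 ≡ 1206 (mod 1829)
3^32 ≡ 1206^2 = 1454436 ≡ 381 (mod 1829)
3^64 ≡ 381^2 = 145161 ≡ 670 (mod 1829)
3^128 ≡ 670^2 = 448900 ≡ 795 (mod 1829)
3^256 ≡ 795^2 = 632025 ≡ 1020 (mod 1829)
457 = 256 + 128 + 64 + 8 + 1 in binary powers of 2.
So 3^457 ≡ 1020 · 795 · 670 · 1074 · 3 ≡ 1195 (mod 1829).
Squaring chain: 1195 → 1405; never reaches −1, so base 3 is a Miller–Rabin witness that 1829 is composite.

1195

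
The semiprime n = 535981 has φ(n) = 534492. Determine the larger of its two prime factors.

φ(n) = (p−1)(q−1) = n − (p+q) + 1, so p + q = 535981 − 534492 + 1 = 1490.
p and q are the roots of t² − 1490t + 535981 = 0.
Discriminant: 1490² − 4·535981 = 2220100 − 2143924 = 76176; √76176 = 276.
q = (1490 − 276)/2 = 607, p = (1490 + 276)/2 = 883.
Check: 607 · 883 = 535981.

883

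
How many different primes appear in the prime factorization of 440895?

440895 = 3 · 146965
146965 = 5 · 29393
29393 = 7 · 4199
4199 = 13 · 323
323 = 17 · 19
440895 = 3 · 5 · 7 · 13 · 17 · 19, which has 6 distinct prime factors.

6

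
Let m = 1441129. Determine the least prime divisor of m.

83

1441129 is odd.
Digit sum 22, not divisible by 3.
Ends in 9: not divisible by 5.
7: 1441129 = 7·205875 + 4
11: 1441129 = 11·131011 + 8
13: 1441129 = 13·110856 + 1
17: 1441129 = 17·84772 + 5
19: 1441129 = 19·75848 + 17
23: 1441129 = 23·62657 + 18
29: 1441129 = 29·49694 + 3
31: 1441129 = 31·46488 + 1
37: 1441129 = 37·38949 + 16
41: 1441129 = 41·35149 + 20
43: 1441129 = 43·33514 + 27
47: 1441129 = 47·30662 + 15
53: 1441129 = 53·27191 + 6
59: 1441129 = 59·24425 + 54
61: 1441129 = 61·23625 + 4
67: 1441129 = 67·21509 + 26
71: 1441129 = 71·20297 + 42
73: 1441129 = 73·19741 + 36
79: 1441129 = 79·18242 + 11
83: 1441129 = 83·17363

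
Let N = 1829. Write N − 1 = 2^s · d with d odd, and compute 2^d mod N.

1829 − 1 = 1828 = 2^2 · 457, so d = 457.
2^1 ≡ 2 (mod 1829)
2^2 ≡ 2^2 = 4 ≡ 4 (mod 1829)
2^4 ≡ 4^2 = 16 ≡ 16 (mod 1829)
2^8 ≡ 16^2 = 256 ≡ 256 (mod 1829)
2^16 ≡ 256^2 = 65536 ≡ 1521 (mod 1829)
2^32 ≡ 1521^2 = 2313441 ≡ 1585 (mod 1829)
2^64 ≡ 1585^2 = 2512225 ≡ 1008 (mod 1829)
2^128 ≡ 1008^2 = 1016064 ≡ 969 (mod 1829)
2^256 ≡ 969^2 = 938961 ≡ 684 (mod 1829)
457 = 256 + 128 + 64 + 8 + 1 in binary powers of 2.
So 2^457 ≡ 684 · 969 · 1008 · 256 · 2 ≡ 655 (mod 1829).
Squaring chain: 655 → 1039; never reaches −1, so base 2 is a Miller–Rabin witness that 1829 is composite.

655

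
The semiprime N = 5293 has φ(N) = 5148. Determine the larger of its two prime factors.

79

φ(n) = (p−1)(q−1) = n − (p+q) + 1, so p + q = 5293 − 5148 + 1 = 146.
p and q are the roots of t² − 146t + 5293 = 0.
Discriminant: 146² − 4·5293 = 21316 − 21172 = 144; √144 = 12.
q = (146 − 12)/2 = 67, p = (146 + 12)/2 = 79.
Check: 67 · 79 = 5293.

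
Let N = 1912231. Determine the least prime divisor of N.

1912231 is odd.
Digit sum 19, not divisible by 3.
Ends in 1: not divisible by 5.
7: 1912231 = 7·273175 + 6
11: 1912231 = 11·173839 + 2
13: 1912231 = 13·147094 + 9
17: 1912231 = 17·112484 + 3
19: 1912231 = 19·100643 + 14
23: 1912231 = 23·83140 + 11
29: 1912231 = 29·65939

29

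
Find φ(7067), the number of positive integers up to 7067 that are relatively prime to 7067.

6840

Factor: 7067 = 37 · 191.
φ(7067) = (37−1) · (191−1) = 36 · 190 = 6840.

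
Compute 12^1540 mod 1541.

12^1 ≡ 12 (mod 1541)
12^2 ≡ 12^2 = 144 ≡ 144 (mod 1541)
12^4 ≡ 144^2 = 20736 ≡ 703 (mod 1541)
12^8 ≡ 703^2 = 494209 ≡ 1089 (mod 1541)
12^16 ≡ 1089^2 = 1185921 ≡ 892 (mod 1541)
12^32 ≡ 892^2 = 795664 ≡ 508 (mod 1541)
12^64 ≡ 508^2 = 258064 ≡ 717 (mod 1541)
12^128 ≡ 717^2 = 514089 ≡ 936 (mod 1541)
12^256 ≡ 936^2 = 876096 ≡ 808 (mod 1541)
12^512 ≡ 808^2 = 652864 ≡ 1021 (mod 1541)
12^1024 ≡ 1021^2 = 1042441 ≡ 725 (mod 1541)
1540 = 1024 + 512 + 4 in binary powers of 2.
So 12^1540 ≡ 725 · 1021 · 703 ≡ 967 (mod 1541).
Since 967 ≠ 1, base 12 is a Fermat witness: 1541 is composite.

967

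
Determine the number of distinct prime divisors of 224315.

5

224315 = 5 · 44863
44863 = 7 · 6409
6409 = 13 · 493
493 = 17 · 29
224315 = 5 · 7 · 13 · 17 · 29, which has 5 distinct prime factors.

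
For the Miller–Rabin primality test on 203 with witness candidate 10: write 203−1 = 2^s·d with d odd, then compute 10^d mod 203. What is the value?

203 − 1 = 202 = 2^1 · 101, so d = 101.
10^1 ≡ 10 (mod 203)
10^2 ≡ 10^2 = 100 ≡ 100 (mod 203)
10^4 ≡ 100^2 = 10000 ≡ 53 (mod 203)
10^8 ≡ 53^2 = 2809 ≡ 170 (mod 203)
10^16 ≡ 170^2 = 28900 ≡ 74 (mod 203)
10^32 ≡ 74^2 = 5476 ≡ 198 (mod 203)
10^64 ≡ 198^2 = 39204 ≡ 25 (mod 203)
101 = 64 + 32 + 4 + 1 in binary powers of 2.
So 10^101 ≡ 25 · 198 · 53 · 10 ≡ 131 (mod 203).
Squaring chain: 131; never reaches −1, so base 10 is a Miller–Rabin witness that 203 is composite.

131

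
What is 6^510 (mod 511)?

6^1 ≡ 6 (mod 511)
6^2 ≡ 6^2 = 36 ≡ 36 (mod 511)
6^4 ≡ 36^2 = 1296 ≡ 274 (mod 511)
6^8 ≡ 274^2 = 75076 ≡ 470 (mod 511)
6^16 ≡ 470^2 = 220900 ≡ 148 (mod 511)
6^32 ≡ 148^2 = 21904 ≡ 442 (mod 511)
6^64 ≡ 442^2 = 195364 ≡ 162 (mod 511)
6^128 ≡ 162^2 = 26244 ≡ 183 (mod 511)
6^256 ≡ 183^2 = 33489 ≡ 274 (mod 511)
510 = 256 + 128 + 64 + 32 + 16 + 8 + 4 + 2 in binary powers of 2.
So 6^510 ≡ 274 · 183 · 162 · 442 · 148 · 470 · 274 · 36 ≡ 155 (mod 511).
Since 155 ≠ 1, base 6 is a Fermat witness: 511 is composite.

155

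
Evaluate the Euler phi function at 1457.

1380

Factor: 1457 = 31 · 47.
φ(1457) = (31−1) · (47−1) = 30 · 46 = 1380.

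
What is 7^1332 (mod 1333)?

7^1 ≡ 7 (mod 1333)
7^2 ≡ 7^2 = 49 ≡ 49 (mod 1333)
7^4 ≡ 49^2 = 2401 ≡ 1068 (mod 1333)
7^8 ≡ 1068^2 = 1140624 ≡ 909 (mod 1333)
7^16 ≡ 909^2 = 826281 ≡ 1154 (mod 1333)
7^32 ≡ 1154^2 = 1331716 ≡ 49 (mod 1333)
7^64 ≡ 49^2 = 2401 ≡ 1068 (mod 1333)
7^128 ≡ 1068^2 = 1140624 ≡ 909 (mod 1333)
7^256 ≡ 909^2 = 826281 ≡ 1154 (mod 1333)
7^512 ≡ 1154^2 = 1331716 ≡ 49 (mod 1333)
7^1024 ≡ 49^2 = 2401 ≡ 1068 (mod 1333)
1332 = 1024 + 256 + 32 + 16 + 4 in binary powers of 2.
So 7^1332 ≡ 1068 · 1154 · 49 · 1154 · 1068 ≡ 388 (mod 1333).
Since 388 ≠ 1, base 7 is a Fermat witness: 1333 is composite.

388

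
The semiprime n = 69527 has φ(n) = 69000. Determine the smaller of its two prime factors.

251

φ(n) = (p−1)(q−1) = n − (p+q) + 1, so p + q = 69527 − 69000 + 1 = 528.
p and q are the roots of t² − 528t + 69527 = 0.
Discriminant: 528² − 4·69527 = 278784 − 278108 = 676; √676 = 26.
q = (528 − 26)/2 = 251, p = (528 + 26)/2 = 277.
Check: 251 · 277 = 69527.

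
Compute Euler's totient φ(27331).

27000

Factor: 27331 = 151 · 181.
φ(27331) = (151−1) · (181−1) = 150 · 180 = 27000.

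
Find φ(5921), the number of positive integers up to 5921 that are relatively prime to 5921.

Factor: 5921 = 31 · 191.
φ(5921) = (31−1) · (191−1) = 30 · 190 = 5700.

5700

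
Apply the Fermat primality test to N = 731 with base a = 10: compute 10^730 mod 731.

10^1 ≡ 10 (mod 731)
10^2 ≡ 10^2 = 100 ≡ 100 (mod 731)
10^4 ≡ 100^2 = 10000 ≡ 497 (mod 731)
10^8 ≡ 497^2 = 247009 ≡ 662 (mod 731)
10^16 ≡ 662^2 = 438244 ≡ 375 (mod 731)
10^32 ≡ 375^2 = 140625 ≡ 273 (mod 731)
10^64 ≡ 273^2 = 74529 ≡ 698 (mod 731)
10^128 ≡ 698^2 = 487204 ≡ 358 (mod 731)
10^256 ≡ 358^2 = 128164 ≡ 239 (mod 731)
10^512 ≡ 239^2 = 57121 ≡ 103 (mod 731)
730 = 512 + 128 + 64 + 16 + 8 + 2 in binary powers of 2.
So 10^730 ≡ 103 · 358 · 698 · 375 · 662 · 100 ≡ 461 (mod 731).
Since 461 ≠ 1, base 10 is a Fermat witness: 731 is composite.

461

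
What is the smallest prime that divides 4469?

41

4469 is odd.
Digit sum 23, not divisible by 3.
Ends in 9: not divisible by 5.
7: 4469 = 7·638 + 3
11: 4469 = 11·406 + 3
13: 4469 = 13·343 + 10
17: 4469 = 17·262 + 15
19: 4469 = 19·235 + 4
23: 4469 = 23·194 + 7
29: 4469 = 29·154 + 3
31: 4469 = 31·144 + 5
37: 4469 = 37·120 + 29
41: 4469 = 41·109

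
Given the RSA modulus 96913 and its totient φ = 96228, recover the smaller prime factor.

φ(n) = (p−1)(q−1) = n − (p+q) + 1, so p + q = 96913 − 96228 + 1 = 686.
p and q are the roots of t² − 686t + 96913 = 0.
Discriminant: 686² − 4·96913 = 470596 − 387652 = 82944; √82944 = 288.
q = (686 − 288)/2 = 199, p = (686 + 288)/2 = 487.
Check: 199 · 487 = 96913.

199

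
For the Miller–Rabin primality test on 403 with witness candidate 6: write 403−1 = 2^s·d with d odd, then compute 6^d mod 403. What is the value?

403 − 1 = 402 = 2^1 · 201, so d = 201.
6^1 ≡ 6 (mod 403)
6^2 ≡ 6^2 = 36 ≡ 36 (mod 403)
6^4 ≡ 36^2 = 1296 ≡ 87 (mod 403)
6^8 ≡ 87^2 = 7569 ≡ 315 (mod 403)
6^16 ≡ 315^2 = 99225 ≡ 87 (mod 403)
6^32 ≡ 87^2 = 7569 ≡ 315 (mod 403)
6^64 ≡ 315^2 = 99225 ≡ 87 (mod 403)
6^128 ≡ 87^2 = 7569 ≡ 315 (mod 403)
201 = 128 + 64 + 8 + 1 in binary powers of 2.
So 6^201 ≡ 315 · 87 · 315 · 6 ≡ 278 (mod 403).
Squaring chain: 278; never reaches −1, so base 6 is a Miller–Rabin witness that 403 is composite.

278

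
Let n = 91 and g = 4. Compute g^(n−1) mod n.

4^1 ≡ 4 (mod 91)
4^2 ≡ 4^2 = 16 ≡ 16 (mod 91)
4^4 ≡ 16^2 = 256 ≡ 74 (mod 91)
4^8 ≡ 74^2 = 5476 ≡ 16 (mod 91)
4^16 ≡ 16^2 = 256 ≡ 74 (mod 91)
4^32 ≡ 74^2 = 5476 ≡ 16 (mod 91)
4^64 ≡ 16^2 = 256 ≡ 74 (mod 91)
90 = 64 + 16 + 8 + 2 in binary powers of 2.
So 4^90 ≡ 74 · 74 · 16 · 16 ≡ 1 (mod 91).
Since the result is 1, base 4 gives no evidence that 91 is composite.

1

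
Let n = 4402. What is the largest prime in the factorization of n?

4402 = 2 · 2201
2201 = 31 · 71
71 is prime.
So 4402 = 2 · 31 · 71; the largest prime factor is 71.

71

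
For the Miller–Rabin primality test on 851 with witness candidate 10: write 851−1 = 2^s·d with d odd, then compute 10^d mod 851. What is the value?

851 − 1 = 850 = 2^1 · 425, so d = 425.
10^1 ≡ 10 (mod 851)
10^2 ≡ 10^2 = 100 ≡ 100 (mod 851)
10^4 ≡ 100^2 = 10000 ≡ 639 (mod 851)
10^8 ≡ 639^2 = 408321 ≡ 692 (mod 851)
10^16 ≡ 692^2 = 478864 ≡ 602 (mod 851)
10^32 ≡ 602^2 = 362404 ≡ 729 (mod 851)
10^64 ≡ 729^2 = 531441 ≡ 417 (mod 851)
10^128 ≡ 417^2 = 173889 ≡ 285 (mod 851)
10^256 ≡ 285^2 = 81225 ≡ 380 (mod 851)
425 = 256 + 128 + 32 + 8 + 1 in binary powers of 2.
So 10^425 ≡ 380 · 285 · 729 · 692 · 10 ≡ 359 (mod 851).
Squaring chain: 359; never reaches −1, so base 10 is a Miller–Rabin witness that 851 is composite.

359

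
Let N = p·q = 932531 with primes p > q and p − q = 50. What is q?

941

Since p = q + 50, we have 932531 = q(q + 50), so q² + 50q − 932531 = 0.
Discriminant: 50² + 4·932531 = 2500 + 3730124 = 3732624; √3732624 = 1932.
q = (−50 + 1932)/2 = 941, and p = q + 50 = 991.
Check: 941 · 991 = 932531.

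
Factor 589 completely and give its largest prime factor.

31

589 = 19 · 31
31 is prime.
So 589 = 19 · 31; the largest prime factor is 31.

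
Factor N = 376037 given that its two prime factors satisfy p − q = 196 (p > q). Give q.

Since p = q + 196, we have 376037 = q(q + 196), so q² + 196q − 376037 = 0.
Discriminant: 196² + 4·376037 = 38416 + 1504148 = 1542564; √1542564 = 1242.
q = (−196 + 1242)/2 = 523, and p = q + 196 = 719.
Check: 523 · 719 = 376037.

523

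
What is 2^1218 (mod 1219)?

2^1 ≡ 2 (mod 1219)
2^2 ≡ 2^2 = 4 ≡ 4 (mod 1219)
2^4 ≡ 4^2 = 16 ≡ 16 (mod 1219)
2^8 ≡ 16^2 = 256 ≡ 256 (mod 1219)
2^16 ≡ 256^2 = 65536 ≡ 929 (mod 1219)
2^32 ≡ 929^2 = 863041 ≡ 1208 (mod 1219)
2^64 ≡ 1208^2 = 1459264 ≡ 121 (mod 1219)
2^128 ≡ 121^2 = 14641 ≡ 13 (mod 1219)
2^256 ≡ 13^2 = 169 ≡ 169 (mod 1219)
2^512 ≡ 169^2 = 28561 ≡ 524 (mod 1219)
2^1024 ≡ 524^2 = 274576 ≡ 301 (mod 1219)
1218 = 1024 + 128 + 64 + 2 in binary powers of 2.
So 2^1218 ≡ 301 · 13 · 121 · 4 ≡ 785 (mod 1219).
Since 785 ≠ 1, base 2 is a Fermat witness: 1219 is composite.

785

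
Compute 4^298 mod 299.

165

4^1 ≡ 4 (mod 299)
4^2 ≡ 4^2 = 16 ≡ 16 (mod 299)
4^4 ≡ 16^2 = 256 ≡ 256 (mod 299)
4^8 ≡ 256^2 = 65536 ≡ 55 (mod 299)
4^16 ≡ 55^2 = 3025 ≡ 35 (mod 299)
4^32 ≡ 35^2 = 1225 ≡ 29 (mod 299)
4^64 ≡ 29^2 = 841 ≡ 243 (mod 299)
4^128 ≡ 243^2 = 59049 ≡ 146 (mod 299)
4^256 ≡ 146^2 = 21316 ≡ 87 (mod 299)
298 = 256 + 32 + 8 + 2 in binary powers of 2.
So 4^298 ≡ 87 · 29 · 55 · 16 ≡ 165 (mod 299).
Since 165 ≠ 1, base 4 is a Fermat witness: 299 is composite.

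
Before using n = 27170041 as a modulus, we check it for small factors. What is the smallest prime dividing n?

67

27170041 is odd.
Digit sum 22, not divisible by 3.
Ends in 1: not divisible by 5.
7: 27170041 = 7·3881434 + 3
11: 27170041 = 11·2470003 + 8
13: 27170041 = 13·2090003 + 2
17: 27170041 = 17·1598237 + 12
19: 27170041 = 19·1430002 + 3
23: 27170041 = 23·1181306 + 3
29: 27170041 = 29·936897 + 28
31: 27170041 = 31·876452 + 29
37: 27170041 = 37·734325 + 16
41: 27170041 = 41·662683 + 38
43: 27170041 = 43·631861 + 18
47: 27170041 = 47·578085 + 46
53: 27170041 = 53·512642 + 15
59: 27170041 = 59·460509 + 10
61: 27170041 = 61·445410 + 31
67: 27170041 = 67·405523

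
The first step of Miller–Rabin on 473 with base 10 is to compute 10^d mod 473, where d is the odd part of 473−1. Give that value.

439

473 − 1 = 472 = 2^3 · 59, so d = 59.
10^1 ≡ 10 (mod 473)
10^2 ≡ 10^2 = 100 ≡ 100 (mod 473)
10^4 ≡ 100^2 = 10000 ≡ 67 (mod 473)
10^8 ≡ 67^2 = 4489 ≡ 232 (mod 473)
10^16 ≡ 232^2 = 53824 ≡ 375 (mod 473)
10^32 ≡ 375^2 = 140625 ≡ 144 (mod 473)
59 = 32 + 16 + 8 + 2 + 1 in binary powers of 2.
So 10^59 ≡ 144 · 375 · 232 · 100 · 10 ≡ 439 (mod 473).
Squaring chain: 439 → 210 → 111; never reaches −1, so base 10 is a Miller–Rabin witness that 473 is composite.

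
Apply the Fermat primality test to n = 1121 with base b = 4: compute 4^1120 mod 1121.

1111

4^1 ≡ 4 (mod 1121)
4^2 ≡ 4^2 = 16 ≡ 16 (mod 1121)
4^4 ≡ 16^2 = 256 ≡ 256 (mod 1121)
4^8 ≡ 256^2 = 65536 ≡ 518 (mod 1121)
4^16 ≡ 518^2 = 268324 ≡ 405 (mod 1121)
4^32 ≡ 405^2 = 164025 ≡ 359 (mod 1121)
4^64 ≡ 359^2 = 128881 ≡ 1087 (mod 1121)
4^128 ≡ 1087^2 = 1181569 ≡ 35 (mod 1121)
4^256 ≡ 35^2 = 1225 ≡ 104 (mod 1121)
4^512 ≡ 104^2 = 10816 ≡ 727 (mod 1121)
4^1024 ≡ 727^2 = 528529 ≡ 538 (mod 1121)
1120 = 1024 + 64 + 32 in binary powers of 2.
So 4^1120 ≡ 538 · 1087 · 359 ≡ 1111 (mod 1121).
Since 1111 ≠ 1, base 4 is a Fermat witness: 1121 is composite.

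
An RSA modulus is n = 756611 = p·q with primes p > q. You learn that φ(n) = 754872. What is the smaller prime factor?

φ(n) = (p−1)(q−1) = n − (p+q) + 1, so p + q = 756611 − 754872 + 1 = 1740.
p and q are the roots of t² − 1740t + 756611 = 0.
Discriminant: 1740² − 4·756611 = 3027600 − 3026444 = 1156; √1156 = 34.
q = (1740 − 34)/2 = 853, p = (1740 + 34)/2 = 887.
Check: 853 · 887 = 756611.

853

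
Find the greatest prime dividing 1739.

47

1739 = 37 · 47
47 is prime.
So 1739 = 37 · 47; the largest prime factor is 47.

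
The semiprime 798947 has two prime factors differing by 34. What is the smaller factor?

Since p = q + 34, we have 798947 = q(q + 34), so q² + 34q − 798947 = 0.
Discriminant: 34² + 4·798947 = 1156 + 3195788 = 3196944; √3196944 = 1788.
q = (−34 + 1788)/2 = 877, and p = q + 34 = 911.
Check: 877 · 911 = 798947.

877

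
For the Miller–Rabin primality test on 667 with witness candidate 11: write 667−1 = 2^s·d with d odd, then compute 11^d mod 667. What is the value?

667 − 1 = 666 = 2^1 · 333, so d = 333.
11^1 ≡ 11 (mod 667)
11^2 ≡ 11^2 = 121 ≡ 121 (mod 667)
11^4 ≡ 121^2 = 14641 ≡ 634 (mod 667)
11^8 ≡ 634^2 = 401956 ≡ 422 (mod 667)
11^16 ≡ 422^2 = 178084 ≡ 662 (mod 667)
11^32 ≡ 662^2 = 438244 ≡ 25 (mod 667)
11^64 ≡ 25^2 = 625 ≡ 625 (mod 667)
11^128 ≡ 625^2 = 390625 ≡ 430 (mod 667)
11^256 ≡ 430^2 = 184900 ≡ 141 (mod 667)
333 = 256 + 64 + 8 + 4 + 1 in binary powers of 2.
So 11^333 ≡ 141 · 625 · 422 · 634 · 11 ≡ 135 (mod 667).
Squaring chain: 135; never reaches −1, so base 11 is a Miller–Rabin witness that 667 is composite.

135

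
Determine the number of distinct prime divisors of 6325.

3

6325 = 5^2 · 253
253 = 11 · 23
6325 = 5^2 · 11 · 23, which has 3 distinct prime factors.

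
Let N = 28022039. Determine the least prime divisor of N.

28022039 is odd.
Digit sum 26, not divisible by 3.
Ends in 9: not divisible by 5.
7: 28022039 = 7·4003148 + 3
11: 28022039 = 11·2547458 + 1
13: 28022039 = 13·2155541 + 6
17: 28022039 = 17·1648355 + 4
19: 28022039 = 19·1474844 + 3
23: 28022039 = 23·1218349 + 12
29: 28022039 = 29·966277 + 6
31: 28022039 = 31·903936 + 23
37: 28022039 = 37·757352 + 15
41: 28022039 = 41·683464 + 15
43: 28022039 = 43·651675 + 14
47: 28022039 = 47·596213 + 28
53: 28022039 = 53·528717 + 38
59: 28022039 = 59·474949 + 48
61: 28022039 = 61·459377 + 42
67: 28022039 = 67·418239 + 26
71: 28022039 = 71·394676 + 43
73: 28022039 = 73·383863 + 40
79: 28022039 = 79·354709 + 28
83: 28022039 = 83·337614 + 77
89: 28022039 = 89·314854 + 33
97: 28022039 = 97·288887

97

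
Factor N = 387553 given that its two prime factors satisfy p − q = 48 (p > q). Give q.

599

Since p = q + 48, we have 387553 = q(q + 48), so q² + 48q − 387553 = 0.
Discriminant: 48² + 4·387553 = 2304 + 1550212 = 1552516; √1552516 = 1246.
q = (−48 + 1246)/2 = 599, and p = q + 48 = 647.
Check: 599 · 647 = 387553.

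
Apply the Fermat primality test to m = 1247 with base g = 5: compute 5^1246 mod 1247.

436

5^1 ≡ 5 (mod 1247)
5^2 ≡ 5^2 = 25 ≡ 25 (mod 1247)
5^4 ≡ 25^2 = 625 ≡ 625 (mod 1247)
5^8 ≡ 625^2 = 390625 ≡ 314 (mod 1247)
5^16 ≡ 314^2 = 98596 ≡ 83 (mod 1247)
5^32 ≡ 83^2 = 6889 ≡ 654 (mod 1247)
5^64 ≡ 654^2 = 427716 ≡ 1242 (mod 1247)
5^128 ≡ 1242^2 = 1542564 ≡ 25 (mod 1247)
5^256 ≡ 25^2 = 625 ≡ 625 (mod 1247)
5^512 ≡ 625^2 = 390625 ≡ 314 (mod 1247)
5^1024 ≡ 314^2 = 98596 ≡ 83 (mod 1247)
1246 = 1024 + 128 + 64 + 16 + 8 + 4 + 2 in binary powers of 2.
So 5^1246 ≡ 83 · 25 · 1242 · 83 · 314 · 625 · 25 ≡ 436 (mod 1247).
Since 436 ≠ 1, base 5 is a Fermat witness: 1247 is composite.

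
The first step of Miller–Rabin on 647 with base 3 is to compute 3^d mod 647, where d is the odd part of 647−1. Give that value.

1

647 − 1 = 646 = 2^1 · 323, so d = 323.
3^1 ≡ 3 (mod 647)
3^2 ≡ 3^2 = 9 ≡ 9 (mod 647)
3^4 ≡ 9^2 = 81 ≡ 81 (mod 647)
3^8 ≡ 81^2 = 6561 ≡ 91 (mod 647)
3^16 ≡ 91^2 = 8281 ≡ 517 (mod 647)
3^32 ≡ 517^2 = 267289 ≡ 78 (mod 647)
3^64 ≡ 78^2 = 6084 ≡ 261 (mod 647)
3^128 ≡ 261^2 = 68121 ≡ 186 (mod 647)
3^256 ≡ 186^2 = 34596 ≡ 305 (mod 647)
323 = 256 + 64 + 2 + 1 in binary powers of 2.
So 3^323 ≡ 305 · 261 · 9 · 3 ≡ 1 (mod 647).
Since 3^d ≡ 1 (mod 647), base 3 does not prove 647 composite.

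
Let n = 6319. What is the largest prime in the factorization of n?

89

6319 = 71 · 89
89 is prime.
So 6319 = 71 · 89; the largest prime factor is 89.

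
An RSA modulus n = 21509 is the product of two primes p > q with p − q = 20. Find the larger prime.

Since p = q + 20, we have 21509 = q(q + 20), so q² + 20q − 21509 = 0.
Discriminant: 20² + 4·21509 = 400 + 86036 = 86436; √86436 = 294.
q = (−20 + 294)/2 = 137, and p = q + 20 = 157.
Check: 137 · 157 = 21509.

157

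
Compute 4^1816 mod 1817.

4^1 ≡ 4 (mod 1817)
4^2 ≡ 4^2 = 16 ≡ 16 (mod 1817)
4^4 ≡ 16^2 = 256 ≡ 256 (mod 1817)
4^8 ≡ 256^2 = 65536 ≡ 124 (mod 1817)
4^16 ≡ 124^2 = 15376 ≡ 840 (mod 1817)
4^32 ≡ 840^2 = 705600 ≡ 604 (mod 1817)
4^64 ≡ 604^2 = 364816 ≡ 1416 (mod 1817)
4^128 ≡ 1416^2 = 2005056 ≡ 905 (mod 1817)
4^256 ≡ 905^2 = 819025 ≡ 1375 (mod 1817)
4^512 ≡ 1375^2 = 1890625 ≡ 945 (mod 1817)
4^1024 ≡ 945^2 = 893025 ≡ 878 (mod 1817)
1816 = 1024 + 512 + 256 + 16 + 8 in binary powers of 2.
So 4^1816 ≡ 878 · 945 · 1375 · 840 · 124 ≡ 901 (mod 1817).
Since 901 ≠ 1, base 4 is a Fermat witness: 1817 is composite.

901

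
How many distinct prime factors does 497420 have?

497420 = 2^2 · 124355
124355 = 5 · 24871
24871 = 7 · 3553
3553 = 11 · 323
323 = 17 · 19
497420 = 2^2 · 5 · 7 · 11 · 17 · 19, which has 6 distinct prime factors.

6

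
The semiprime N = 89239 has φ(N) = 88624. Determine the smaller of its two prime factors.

233

φ(n) = (p−1)(q−1) = n − (p+q) + 1, so p + q = 89239 − 88624 + 1 = 616.
p and q are the roots of t² − 616t + 89239 = 0.
Discriminant: 616² − 4·89239 = 379456 − 356956 = 22500; √22500 = 150.
q = (616 − 150)/2 = 233, p = (616 + 150)/2 = 383.
Check: 233 · 383 = 89239.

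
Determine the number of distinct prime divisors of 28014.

5

28014 = 2 · 14007
14007 = 3 · 4669
4669 = 7 · 667
667 = 23 · 29
28014 = 2 · 3 · 7 · 23 · 29, which has 5 distinct prime factors.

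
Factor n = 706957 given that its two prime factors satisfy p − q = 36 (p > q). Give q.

823

Since p = q + 36, we have 706957 = q(q + 36), so q² + 36q − 706957 = 0.
Discriminant: 36² + 4·706957 = 1296 + 2827828 = 2829124; √2829124 = 1682.
q = (−36 + 1682)/2 = 823, and p = q + 36 = 859.
Check: 823 · 859 = 706957.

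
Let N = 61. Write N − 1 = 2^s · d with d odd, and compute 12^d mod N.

1

61 − 1 = 60 = 2^2 · 15, so d = 15.
12^1 ≡ 12 (mod 61)
12^2 ≡ 12^2 = 144 ≡ 22 (mod 61)
12^4 ≡ 22^2 = 484 ≡ 57 (mod 61)
12^8 ≡ 57^2 = 3249 ≡ 16 (mod 61)
15 = 8 + 4 + 2 + 1 in binary powers of 2.
So 12^15 ≡ 16 · 57 · 22 · 12 ≡ 1 (mod 61).
Since 12^d ≡ 1 (mod 61), base 12 does not prove 61 composite.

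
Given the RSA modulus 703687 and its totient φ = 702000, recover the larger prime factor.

φ(n) = (p−1)(q−1) = n − (p+q) + 1, so p + q = 703687 − 702000 + 1 = 1688.
p and q are the roots of t² − 1688t + 703687 = 0.
Discriminant: 1688² − 4·703687 = 2849344 − 2814748 = 34596; √34596 = 186.
q = (1688 − 186)/2 = 751, p = (1688 + 186)/2 = 937.
Check: 751 · 937 = 703687.

937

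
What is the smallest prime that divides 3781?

19

3781 is odd.
Digit sum 19, not divisible by 3.
Ends in 1: not divisible by 5.
7: 3781 = 7·540 + 1
11: 3781 = 11·343 + 8
13: 3781 = 13·290 + 11
17: 3781 = 17·222 + 7
19: 3781 = 19·199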